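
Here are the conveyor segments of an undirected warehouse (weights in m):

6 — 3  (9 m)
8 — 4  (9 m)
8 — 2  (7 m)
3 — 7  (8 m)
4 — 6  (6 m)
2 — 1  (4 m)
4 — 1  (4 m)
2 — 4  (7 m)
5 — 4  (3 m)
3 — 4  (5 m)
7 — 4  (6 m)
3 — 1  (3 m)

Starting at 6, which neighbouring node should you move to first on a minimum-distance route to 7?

Enumerating some paths:
6 - 3 - 4 - 7: 9+5+6 = 20
6 - 3 - 7: 9+8 = 17
6 - 4 - 3 - 7: 6+5+8 = 19
6 - 4 - 7: 6+6 = 12
The minimum is 12 m via 6 - 4 - 7.
So from 6 the first move is to 4.

4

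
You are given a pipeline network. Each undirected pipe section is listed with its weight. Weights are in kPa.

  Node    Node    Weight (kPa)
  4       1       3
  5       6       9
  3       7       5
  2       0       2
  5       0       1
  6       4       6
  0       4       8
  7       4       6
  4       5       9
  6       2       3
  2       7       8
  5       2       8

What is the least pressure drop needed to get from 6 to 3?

Compare a few routes:
6 - 2 - 7 - 3: 3+8+5 = 16
6 - 2 - 0 - 4 - 7 - 3: 3+2+8+6+5 = 24
6 - 4 - 7 - 3: 6+6+5 = 17
The minimum is 16 kPa via 6 - 2 - 7 - 3.

16 kPa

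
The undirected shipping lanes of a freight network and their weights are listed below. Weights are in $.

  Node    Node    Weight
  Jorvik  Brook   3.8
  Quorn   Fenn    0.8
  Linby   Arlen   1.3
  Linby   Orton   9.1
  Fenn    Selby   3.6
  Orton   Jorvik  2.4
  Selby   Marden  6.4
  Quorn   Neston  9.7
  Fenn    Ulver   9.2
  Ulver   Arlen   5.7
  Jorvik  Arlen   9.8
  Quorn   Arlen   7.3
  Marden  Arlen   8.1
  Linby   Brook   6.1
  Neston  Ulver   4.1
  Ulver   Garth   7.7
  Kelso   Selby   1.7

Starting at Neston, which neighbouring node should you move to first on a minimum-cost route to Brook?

Candidate routes:
Neston → Ulver → Arlen → Jorvik → Brook: 4.1+5.7+9.8+3.8 = 23.4
Neston → Ulver → Arlen → Linby → Brook: 4.1+5.7+1.3+6.1 = 17.2
The minimum is $17.2 via Neston → Ulver → Arlen → Linby → Brook.
So from Neston the first move is to Ulver.

Ulver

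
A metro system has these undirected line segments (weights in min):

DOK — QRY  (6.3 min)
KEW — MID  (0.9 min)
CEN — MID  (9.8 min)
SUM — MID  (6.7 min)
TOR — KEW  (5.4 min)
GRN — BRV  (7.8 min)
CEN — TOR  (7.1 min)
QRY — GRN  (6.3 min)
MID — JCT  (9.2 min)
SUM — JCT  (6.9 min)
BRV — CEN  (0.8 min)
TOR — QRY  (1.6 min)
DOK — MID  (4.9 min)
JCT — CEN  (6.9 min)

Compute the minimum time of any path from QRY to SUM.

Running Dijkstra from QRY:
QRY: 0
TOR: 1.6  (via QRY)
DOK: 6.3  (via QRY)
GRN: 6.3  (via QRY)
KEW: 7  (via TOR)
MID: 7.9  (via KEW)
CEN: 8.7  (via TOR)
BRV: 9.5  (via CEN)
SUM: 14.6  (via MID)
Shortest route: QRY → TOR → KEW → MID → SUM = 14.6 min.

14.6 min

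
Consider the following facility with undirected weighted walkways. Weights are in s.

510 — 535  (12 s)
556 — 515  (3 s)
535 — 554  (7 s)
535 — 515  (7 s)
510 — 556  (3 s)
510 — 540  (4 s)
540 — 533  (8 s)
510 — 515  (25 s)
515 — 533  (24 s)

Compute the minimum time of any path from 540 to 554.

23 s

Settle nodes by increasing distance from 540:
540: 0
510: 4  (via 540)
556: 7  (via 510)
533: 8  (via 540)
515: 10  (via 556)
535: 16  (via 510)
554: 23  (via 535)
Shortest route: 540–510–535–554 = 23 s.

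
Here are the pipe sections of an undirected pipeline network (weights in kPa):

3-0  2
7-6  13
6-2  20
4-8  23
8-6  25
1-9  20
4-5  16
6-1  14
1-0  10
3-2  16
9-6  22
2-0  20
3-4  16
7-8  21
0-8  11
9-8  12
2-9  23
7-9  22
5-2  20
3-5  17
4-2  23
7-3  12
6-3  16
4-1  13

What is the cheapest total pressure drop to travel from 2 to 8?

29 kPa

Settle nodes by increasing distance from 2:
2: 0
3: 16  (via 2)
0: 18  (via 3)
5: 20  (via 2)
6: 20  (via 2)
4: 23  (via 2)
9: 23  (via 2)
1: 28  (via 0)
7: 28  (via 3)
8: 29  (via 0)
Shortest route: 2–3–0–8 = 29 kPa.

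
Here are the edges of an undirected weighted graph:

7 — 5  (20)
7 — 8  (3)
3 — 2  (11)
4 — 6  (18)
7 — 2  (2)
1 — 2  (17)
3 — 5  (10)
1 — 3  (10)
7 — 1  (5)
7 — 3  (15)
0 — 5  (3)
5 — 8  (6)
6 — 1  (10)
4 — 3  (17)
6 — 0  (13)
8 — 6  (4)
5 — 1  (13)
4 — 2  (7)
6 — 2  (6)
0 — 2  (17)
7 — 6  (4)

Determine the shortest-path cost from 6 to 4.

Enumerating some paths:
6–2–4: 6+7 = 13
6–8–7–2–4: 4+3+2+7 = 16
Cheapest is 6–2–4 at 13.

13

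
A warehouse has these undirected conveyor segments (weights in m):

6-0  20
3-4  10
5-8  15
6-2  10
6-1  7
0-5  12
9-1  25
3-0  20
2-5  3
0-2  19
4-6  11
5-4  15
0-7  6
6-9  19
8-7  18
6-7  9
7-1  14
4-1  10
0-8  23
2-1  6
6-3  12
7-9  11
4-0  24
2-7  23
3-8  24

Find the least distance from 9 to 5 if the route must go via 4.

Best 9 to 4: 9–6–4 costing 30
Shortest 4→5: 4–5 = 15
Total via 4: 30 + 15 = 45 m.

45 m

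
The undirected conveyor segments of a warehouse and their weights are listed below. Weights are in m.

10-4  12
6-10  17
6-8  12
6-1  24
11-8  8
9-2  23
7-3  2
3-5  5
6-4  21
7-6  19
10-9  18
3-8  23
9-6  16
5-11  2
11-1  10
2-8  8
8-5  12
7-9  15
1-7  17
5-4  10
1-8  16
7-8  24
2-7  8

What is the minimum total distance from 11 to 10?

24 m

Candidate routes:
11 → 8 → 6 → 10: 8+12+17 = 37
11 → 5 → 4 → 10: 2+10+12 = 24
11 → 8 → 5 → 4 → 10: 8+12+10+12 = 42
The minimum is 24 m via 11 → 5 → 4 → 10.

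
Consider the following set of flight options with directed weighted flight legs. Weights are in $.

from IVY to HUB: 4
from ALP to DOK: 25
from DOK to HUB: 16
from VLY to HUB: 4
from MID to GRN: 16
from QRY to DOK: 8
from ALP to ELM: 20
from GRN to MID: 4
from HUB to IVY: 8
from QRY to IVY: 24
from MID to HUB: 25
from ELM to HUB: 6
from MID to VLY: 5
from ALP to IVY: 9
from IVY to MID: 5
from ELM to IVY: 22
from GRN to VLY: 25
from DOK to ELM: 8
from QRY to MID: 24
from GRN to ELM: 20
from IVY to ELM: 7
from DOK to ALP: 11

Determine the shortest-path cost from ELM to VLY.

$24

Settle nodes by increasing distance from ELM:
ELM: 0
HUB: 6  (via ELM)
IVY: 14  (via HUB)
MID: 19  (via IVY)
VLY: 24  (via MID)
Shortest route: ELM–HUB–IVY–MID–VLY = $24.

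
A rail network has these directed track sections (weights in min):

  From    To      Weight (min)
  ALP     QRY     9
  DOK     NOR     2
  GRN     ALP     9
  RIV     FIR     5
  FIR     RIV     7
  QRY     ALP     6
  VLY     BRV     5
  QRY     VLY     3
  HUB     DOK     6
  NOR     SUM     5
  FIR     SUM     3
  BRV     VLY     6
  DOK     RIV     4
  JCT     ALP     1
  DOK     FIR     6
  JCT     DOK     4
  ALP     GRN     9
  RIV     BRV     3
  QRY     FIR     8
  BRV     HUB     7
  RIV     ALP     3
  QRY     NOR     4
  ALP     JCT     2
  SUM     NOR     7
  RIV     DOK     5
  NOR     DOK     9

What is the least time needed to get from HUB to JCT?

Enumerating some paths:
HUB → DOK → RIV → ALP → JCT: 6+4+3+2 = 15
HUB → DOK → FIR → RIV → ALP → JCT: 6+6+7+3+2 = 24
Cheapest is HUB → DOK → RIV → ALP → JCT at 15 min.

15 min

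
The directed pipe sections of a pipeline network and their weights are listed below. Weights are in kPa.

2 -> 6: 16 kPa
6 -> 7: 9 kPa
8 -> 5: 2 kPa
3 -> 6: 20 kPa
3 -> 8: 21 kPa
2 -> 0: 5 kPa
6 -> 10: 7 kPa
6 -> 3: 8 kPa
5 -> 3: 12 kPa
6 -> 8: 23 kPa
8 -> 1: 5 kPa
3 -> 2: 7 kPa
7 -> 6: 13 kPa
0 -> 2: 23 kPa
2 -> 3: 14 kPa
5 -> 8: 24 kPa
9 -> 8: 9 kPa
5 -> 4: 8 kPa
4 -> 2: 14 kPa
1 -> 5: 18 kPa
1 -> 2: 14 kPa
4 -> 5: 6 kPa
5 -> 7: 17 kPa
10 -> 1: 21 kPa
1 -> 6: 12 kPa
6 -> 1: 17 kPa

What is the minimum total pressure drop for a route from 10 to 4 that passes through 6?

Shortest 10→6: 10–1–6 = 33
Shortest 6→4: 6–8–5–4 = 33
Total via 6: 33 + 33 = 66 kPa.

66 kPa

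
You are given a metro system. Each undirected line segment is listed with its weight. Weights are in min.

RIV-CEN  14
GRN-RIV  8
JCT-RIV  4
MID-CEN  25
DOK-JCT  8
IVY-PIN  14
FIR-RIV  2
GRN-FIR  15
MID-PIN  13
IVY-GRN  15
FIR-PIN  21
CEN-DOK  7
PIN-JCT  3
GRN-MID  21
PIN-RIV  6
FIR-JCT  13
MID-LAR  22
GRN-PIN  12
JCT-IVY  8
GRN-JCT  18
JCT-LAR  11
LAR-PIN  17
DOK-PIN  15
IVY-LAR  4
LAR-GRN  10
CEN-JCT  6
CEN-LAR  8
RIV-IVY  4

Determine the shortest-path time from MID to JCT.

16 min

Shortest distances from MID:
MID: 0
PIN: 13  (via MID)
JCT: 16  (via PIN)
Shortest route: MID–PIN–JCT = 16 min.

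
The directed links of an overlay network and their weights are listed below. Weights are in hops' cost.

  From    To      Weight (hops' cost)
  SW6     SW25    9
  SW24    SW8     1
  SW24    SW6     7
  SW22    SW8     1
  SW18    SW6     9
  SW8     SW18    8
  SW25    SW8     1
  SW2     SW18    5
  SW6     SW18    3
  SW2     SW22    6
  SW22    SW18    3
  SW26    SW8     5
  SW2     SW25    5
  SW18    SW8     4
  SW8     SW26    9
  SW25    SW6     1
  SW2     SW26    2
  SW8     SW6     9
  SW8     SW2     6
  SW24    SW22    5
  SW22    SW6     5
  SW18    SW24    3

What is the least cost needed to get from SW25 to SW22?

Compare a few routes:
SW25–SW8–SW2–SW22: 1+6+6 = 13
SW25–SW8–SW18–SW24–SW22: 1+8+3+5 = 17
SW25–SW6–SW18–SW24–SW22: 1+3+3+5 = 12
Cheapest is SW25–SW6–SW18–SW24–SW22 at 12 hops' cost.

12 hops' cost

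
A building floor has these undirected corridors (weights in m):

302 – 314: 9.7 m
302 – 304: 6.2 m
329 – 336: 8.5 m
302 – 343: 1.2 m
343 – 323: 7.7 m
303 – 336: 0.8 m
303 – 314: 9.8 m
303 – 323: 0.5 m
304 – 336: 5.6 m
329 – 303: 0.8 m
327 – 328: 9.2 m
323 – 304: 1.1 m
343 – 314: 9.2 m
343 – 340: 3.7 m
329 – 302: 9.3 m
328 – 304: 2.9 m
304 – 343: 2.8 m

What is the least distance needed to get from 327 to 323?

13.2 m

Shortest distances from 327:
327: 0
328: 9.2  (via 327)
304: 12.1  (via 328)
323: 13.2  (via 304)
Shortest route: 327–328–304–323 = 13.2 m.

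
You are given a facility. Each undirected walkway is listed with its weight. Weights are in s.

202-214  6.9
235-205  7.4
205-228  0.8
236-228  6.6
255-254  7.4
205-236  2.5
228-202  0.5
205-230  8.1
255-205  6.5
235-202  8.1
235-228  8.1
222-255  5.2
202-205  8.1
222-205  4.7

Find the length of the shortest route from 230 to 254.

Settle nodes by increasing distance from 230:
230: 0
205: 8.1  (via 230)
228: 8.9  (via 205)
202: 9.4  (via 228)
236: 10.6  (via 205)
222: 12.8  (via 205)
255: 14.6  (via 205)
235: 15.5  (via 205)
214: 16.3  (via 202)
254: 22  (via 255)
Shortest route: 230–205–255–254 = 22 s.

22 s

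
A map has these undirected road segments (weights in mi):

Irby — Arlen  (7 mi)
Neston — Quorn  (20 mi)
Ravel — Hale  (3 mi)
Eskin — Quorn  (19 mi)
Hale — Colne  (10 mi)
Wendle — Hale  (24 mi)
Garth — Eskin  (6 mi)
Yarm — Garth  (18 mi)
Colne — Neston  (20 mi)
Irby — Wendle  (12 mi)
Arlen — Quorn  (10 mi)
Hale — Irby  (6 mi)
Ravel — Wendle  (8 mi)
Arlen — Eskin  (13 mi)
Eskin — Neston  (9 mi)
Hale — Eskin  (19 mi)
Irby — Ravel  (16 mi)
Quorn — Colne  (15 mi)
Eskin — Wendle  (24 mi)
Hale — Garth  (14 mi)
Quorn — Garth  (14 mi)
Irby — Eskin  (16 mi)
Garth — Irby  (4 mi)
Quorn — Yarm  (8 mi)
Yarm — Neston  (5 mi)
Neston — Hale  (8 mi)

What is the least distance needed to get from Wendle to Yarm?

24 mi

Running Dijkstra from Wendle:
Wendle: 0
Ravel: 8  (via Wendle)
Hale: 11  (via Ravel)
Irby: 12  (via Wendle)
Garth: 16  (via Irby)
Arlen: 19  (via Irby)
Neston: 19  (via Hale)
Colne: 21  (via Hale)
Eskin: 22  (via Garth)
Yarm: 24  (via Neston)
Shortest route: Wendle → Ravel → Hale → Neston → Yarm = 24 mi.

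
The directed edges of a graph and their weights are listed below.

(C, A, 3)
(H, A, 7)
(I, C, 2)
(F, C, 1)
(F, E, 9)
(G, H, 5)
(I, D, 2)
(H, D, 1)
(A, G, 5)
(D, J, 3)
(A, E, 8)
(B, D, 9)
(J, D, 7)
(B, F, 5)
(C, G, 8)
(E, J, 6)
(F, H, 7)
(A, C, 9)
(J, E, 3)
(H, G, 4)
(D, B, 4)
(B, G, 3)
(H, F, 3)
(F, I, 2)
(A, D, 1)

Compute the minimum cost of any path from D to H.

Candidate routes:
D–B–G–H: 4+3+5 = 12
D–B–F–H: 4+5+7 = 16
Cheapest is D–B–G–H at 12.

12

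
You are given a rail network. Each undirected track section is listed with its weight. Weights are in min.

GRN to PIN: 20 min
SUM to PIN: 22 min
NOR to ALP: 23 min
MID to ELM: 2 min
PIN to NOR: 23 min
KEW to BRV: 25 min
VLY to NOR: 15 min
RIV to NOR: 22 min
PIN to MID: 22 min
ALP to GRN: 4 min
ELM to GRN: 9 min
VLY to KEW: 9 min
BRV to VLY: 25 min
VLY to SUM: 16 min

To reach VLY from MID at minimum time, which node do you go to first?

Candidate routes:
MID–ELM–GRN–ALP–NOR–VLY: 2+9+4+23+15 = 53
MID–PIN–SUM–VLY: 22+22+16 = 60
The minimum is 53 min via MID–ELM–GRN–ALP–NOR–VLY.
So from MID the first move is to ELM.

ELM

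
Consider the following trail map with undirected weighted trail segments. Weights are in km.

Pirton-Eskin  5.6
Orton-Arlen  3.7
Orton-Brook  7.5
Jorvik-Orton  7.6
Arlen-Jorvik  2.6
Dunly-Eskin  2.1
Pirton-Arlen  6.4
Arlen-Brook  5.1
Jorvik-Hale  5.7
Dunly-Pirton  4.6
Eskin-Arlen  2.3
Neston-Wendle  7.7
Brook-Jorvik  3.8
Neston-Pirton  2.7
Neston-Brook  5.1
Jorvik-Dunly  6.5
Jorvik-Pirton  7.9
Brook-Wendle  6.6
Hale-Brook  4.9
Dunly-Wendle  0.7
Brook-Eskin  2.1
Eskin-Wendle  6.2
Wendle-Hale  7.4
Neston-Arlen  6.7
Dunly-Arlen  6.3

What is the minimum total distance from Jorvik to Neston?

Enumerating some paths:
Jorvik → Arlen → Neston: 2.6+6.7 = 9.3
Jorvik → Brook → Neston: 3.8+5.1 = 8.9
The minimum is 8.9 km via Jorvik → Brook → Neston.

8.9 km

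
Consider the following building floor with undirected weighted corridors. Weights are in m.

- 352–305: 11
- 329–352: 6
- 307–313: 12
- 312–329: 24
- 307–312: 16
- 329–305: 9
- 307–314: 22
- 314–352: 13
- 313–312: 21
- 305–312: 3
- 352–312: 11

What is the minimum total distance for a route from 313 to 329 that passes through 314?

Best 313 to 314: 313–307–314 costing 34
Shortest 314→329: 314–352–329 = 19
Total via 314: 34 + 19 = 53 m.

53 m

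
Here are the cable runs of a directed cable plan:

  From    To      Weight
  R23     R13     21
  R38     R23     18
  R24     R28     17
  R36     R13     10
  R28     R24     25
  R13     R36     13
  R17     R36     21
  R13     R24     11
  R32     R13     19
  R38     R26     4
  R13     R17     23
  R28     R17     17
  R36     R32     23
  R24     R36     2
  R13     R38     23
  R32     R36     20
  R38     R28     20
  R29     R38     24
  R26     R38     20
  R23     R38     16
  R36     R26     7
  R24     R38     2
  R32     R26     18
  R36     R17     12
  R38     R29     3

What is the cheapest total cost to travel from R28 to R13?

37

Settle nodes by increasing distance from R28:
R28: 0
R17: 17  (via R28)
R24: 25  (via R28)
R38: 27  (via R24)
R36: 27  (via R24)
R29: 30  (via R38)
R26: 31  (via R38)
R13: 37  (via R36)
Shortest route: R28–R24–R36–R13 = 37.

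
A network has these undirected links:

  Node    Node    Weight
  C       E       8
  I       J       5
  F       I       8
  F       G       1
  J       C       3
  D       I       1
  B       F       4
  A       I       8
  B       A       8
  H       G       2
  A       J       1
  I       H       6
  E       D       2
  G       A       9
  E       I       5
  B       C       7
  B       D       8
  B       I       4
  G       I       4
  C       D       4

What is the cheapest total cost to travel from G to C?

9

Shortest distances from G:
G: 0
F: 1  (via G)
H: 2  (via G)
I: 4  (via G)
B: 5  (via F)
D: 5  (via I)
E: 7  (via D)
A: 9  (via G)
C: 9  (via D)
Shortest route: G–I–D–C = 9.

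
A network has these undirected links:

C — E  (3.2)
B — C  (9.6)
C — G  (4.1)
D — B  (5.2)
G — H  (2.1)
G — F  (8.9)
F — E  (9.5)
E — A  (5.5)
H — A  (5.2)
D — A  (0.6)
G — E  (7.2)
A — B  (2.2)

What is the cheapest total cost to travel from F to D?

Candidate routes:
F → G → E → A → D: 8.9+7.2+5.5+0.6 = 22.2
F → G → H → A → D: 8.9+2.1+5.2+0.6 = 16.8
F → E → A → D: 9.5+5.5+0.6 = 15.6
Cheapest is F → E → A → D at 15.6.

15.6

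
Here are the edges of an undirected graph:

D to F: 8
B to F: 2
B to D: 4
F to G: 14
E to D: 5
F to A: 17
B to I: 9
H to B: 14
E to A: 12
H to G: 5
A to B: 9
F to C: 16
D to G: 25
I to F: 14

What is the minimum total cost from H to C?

32

Candidate routes:
H–G–F–C: 5+14+16 = 35
H–B–F–C: 14+2+16 = 32
H–B–D–F–C: 14+4+8+16 = 42
Cheapest is H–B–F–C at 32.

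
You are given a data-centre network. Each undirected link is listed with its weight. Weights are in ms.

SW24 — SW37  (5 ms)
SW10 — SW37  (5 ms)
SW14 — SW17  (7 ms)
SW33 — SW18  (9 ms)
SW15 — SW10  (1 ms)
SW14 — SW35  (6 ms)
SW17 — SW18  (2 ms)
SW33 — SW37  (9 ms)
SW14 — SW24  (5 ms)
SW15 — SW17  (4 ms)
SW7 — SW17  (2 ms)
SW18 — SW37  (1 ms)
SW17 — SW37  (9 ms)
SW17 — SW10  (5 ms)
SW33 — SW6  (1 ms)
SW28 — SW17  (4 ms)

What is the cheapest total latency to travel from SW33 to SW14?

18 ms

Candidate routes:
SW33–SW18–SW17–SW14: 9+2+7 = 18
SW33–SW37–SW18–SW17–SW14: 9+1+2+7 = 19
The minimum is 18 ms via SW33–SW18–SW17–SW14.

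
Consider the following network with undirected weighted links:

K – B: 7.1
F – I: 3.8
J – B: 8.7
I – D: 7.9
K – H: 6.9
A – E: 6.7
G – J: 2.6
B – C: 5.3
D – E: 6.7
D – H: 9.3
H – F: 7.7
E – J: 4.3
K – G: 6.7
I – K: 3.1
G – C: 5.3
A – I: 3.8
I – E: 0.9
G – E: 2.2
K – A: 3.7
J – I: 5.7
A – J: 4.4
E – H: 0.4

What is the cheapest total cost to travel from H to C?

Shortest distances from H:
H: 0
E: 0.4  (via H)
I: 1.3  (via E)
G: 2.6  (via E)
K: 4.4  (via I)
J: 4.7  (via E)
A: 5.1  (via I)
F: 5.1  (via I)
D: 7.1  (via E)
C: 7.9  (via G)
Shortest route: H → E → G → C = 7.9.

7.9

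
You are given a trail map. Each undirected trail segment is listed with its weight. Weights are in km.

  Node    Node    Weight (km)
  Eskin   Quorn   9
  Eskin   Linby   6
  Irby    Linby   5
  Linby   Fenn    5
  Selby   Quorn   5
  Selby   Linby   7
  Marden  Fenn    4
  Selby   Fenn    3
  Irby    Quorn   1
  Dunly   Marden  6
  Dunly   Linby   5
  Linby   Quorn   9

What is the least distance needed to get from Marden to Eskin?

Shortest distances from Marden:
Marden: 0
Fenn: 4  (via Marden)
Dunly: 6  (via Marden)
Selby: 7  (via Fenn)
Linby: 9  (via Fenn)
Quorn: 12  (via Selby)
Irby: 13  (via Quorn)
Eskin: 15  (via Linby)
Shortest route: Marden–Fenn–Linby–Eskin = 15 km.

15 km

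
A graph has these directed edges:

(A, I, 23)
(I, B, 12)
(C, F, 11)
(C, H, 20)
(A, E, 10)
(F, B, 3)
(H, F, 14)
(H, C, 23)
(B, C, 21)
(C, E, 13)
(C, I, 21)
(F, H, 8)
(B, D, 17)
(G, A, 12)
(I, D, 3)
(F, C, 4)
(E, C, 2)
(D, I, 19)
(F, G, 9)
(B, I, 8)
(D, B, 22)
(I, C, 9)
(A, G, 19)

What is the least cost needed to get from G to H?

43

Enumerating some paths:
G–A–I–C–F–H: 12+23+9+11+8 = 63
G–A–E–C–H: 12+10+2+20 = 44
G–A–E–C–F–H: 12+10+2+11+8 = 43
The minimum is 43 via G–A–E–C–F–H.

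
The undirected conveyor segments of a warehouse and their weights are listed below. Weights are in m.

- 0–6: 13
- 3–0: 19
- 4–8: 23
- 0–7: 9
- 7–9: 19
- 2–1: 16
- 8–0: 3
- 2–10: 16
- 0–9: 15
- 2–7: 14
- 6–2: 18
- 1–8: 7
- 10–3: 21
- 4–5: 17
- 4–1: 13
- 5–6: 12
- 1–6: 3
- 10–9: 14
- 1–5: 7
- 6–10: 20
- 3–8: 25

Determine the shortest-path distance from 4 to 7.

Shortest distances from 4:
4: 0
1: 13  (via 4)
6: 16  (via 1)
5: 17  (via 4)
8: 20  (via 1)
0: 23  (via 8)
2: 29  (via 1)
7: 32  (via 0)
Shortest route: 4–1–8–0–7 = 32 m.

32 m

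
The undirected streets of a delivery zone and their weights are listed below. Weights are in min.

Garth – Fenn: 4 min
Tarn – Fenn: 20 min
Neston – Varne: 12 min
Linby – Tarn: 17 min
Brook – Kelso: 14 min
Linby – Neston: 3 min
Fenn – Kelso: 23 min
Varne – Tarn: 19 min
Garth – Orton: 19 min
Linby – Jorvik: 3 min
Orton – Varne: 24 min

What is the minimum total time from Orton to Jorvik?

42 min

Settle nodes by increasing distance from Orton:
Orton: 0
Garth: 19  (via Orton)
Fenn: 23  (via Garth)
Varne: 24  (via Orton)
Neston: 36  (via Varne)
Linby: 39  (via Neston)
Jorvik: 42  (via Linby)
Shortest route: Orton–Varne–Neston–Linby–Jorvik = 42 min.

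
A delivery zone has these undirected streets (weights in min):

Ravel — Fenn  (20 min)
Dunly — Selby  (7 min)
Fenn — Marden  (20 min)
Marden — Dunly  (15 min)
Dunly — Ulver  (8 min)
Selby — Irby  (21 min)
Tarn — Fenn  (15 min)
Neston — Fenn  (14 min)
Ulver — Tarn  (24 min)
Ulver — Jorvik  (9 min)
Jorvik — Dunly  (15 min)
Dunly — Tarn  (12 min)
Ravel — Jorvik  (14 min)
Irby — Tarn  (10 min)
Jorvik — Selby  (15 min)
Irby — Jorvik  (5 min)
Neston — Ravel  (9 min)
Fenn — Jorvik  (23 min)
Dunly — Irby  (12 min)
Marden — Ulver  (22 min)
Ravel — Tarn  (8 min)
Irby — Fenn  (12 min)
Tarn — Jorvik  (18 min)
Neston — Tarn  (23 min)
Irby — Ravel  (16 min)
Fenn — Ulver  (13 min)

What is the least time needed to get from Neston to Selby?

36 min

Candidate routes:
Neston - Ravel - Tarn - Dunly - Selby: 9+8+12+7 = 36
Neston - Tarn - Dunly - Selby: 23+12+7 = 42
Neston - Ravel - Jorvik - Selby: 9+14+15 = 38
Cheapest is Neston - Ravel - Tarn - Dunly - Selby at 36 min.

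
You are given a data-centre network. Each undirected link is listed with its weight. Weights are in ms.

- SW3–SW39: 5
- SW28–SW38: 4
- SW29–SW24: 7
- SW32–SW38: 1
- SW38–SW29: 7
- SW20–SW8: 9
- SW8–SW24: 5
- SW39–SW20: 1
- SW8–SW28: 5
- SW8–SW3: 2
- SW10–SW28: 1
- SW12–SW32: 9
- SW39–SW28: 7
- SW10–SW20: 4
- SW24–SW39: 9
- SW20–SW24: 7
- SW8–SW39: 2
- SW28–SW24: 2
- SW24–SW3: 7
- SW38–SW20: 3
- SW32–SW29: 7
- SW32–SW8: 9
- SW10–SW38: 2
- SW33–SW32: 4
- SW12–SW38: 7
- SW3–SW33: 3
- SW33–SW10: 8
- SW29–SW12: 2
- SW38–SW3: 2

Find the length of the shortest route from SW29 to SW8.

Compare a few routes:
SW29 - SW38 - SW3 - SW8: 7+2+2 = 11
SW29 - SW32 - SW38 - SW3 - SW8: 7+1+2+2 = 12
SW29 - SW12 - SW38 - SW3 - SW8: 2+7+2+2 = 13
SW29 - SW24 - SW8: 7+5 = 12
The minimum is 11 ms via SW29 - SW38 - SW3 - SW8.

11 ms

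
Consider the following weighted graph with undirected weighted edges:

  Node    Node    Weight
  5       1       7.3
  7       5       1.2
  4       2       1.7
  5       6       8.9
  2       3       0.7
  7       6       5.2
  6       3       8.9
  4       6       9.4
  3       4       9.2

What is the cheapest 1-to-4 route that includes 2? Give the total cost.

25

Best 1 to 2: 1 → 5 → 7 → 6 → 3 → 2 costing 23.3
Best 2 to 4: 2 → 4 costing 1.7
Total via 2: 23.3 + 1.7 = 25.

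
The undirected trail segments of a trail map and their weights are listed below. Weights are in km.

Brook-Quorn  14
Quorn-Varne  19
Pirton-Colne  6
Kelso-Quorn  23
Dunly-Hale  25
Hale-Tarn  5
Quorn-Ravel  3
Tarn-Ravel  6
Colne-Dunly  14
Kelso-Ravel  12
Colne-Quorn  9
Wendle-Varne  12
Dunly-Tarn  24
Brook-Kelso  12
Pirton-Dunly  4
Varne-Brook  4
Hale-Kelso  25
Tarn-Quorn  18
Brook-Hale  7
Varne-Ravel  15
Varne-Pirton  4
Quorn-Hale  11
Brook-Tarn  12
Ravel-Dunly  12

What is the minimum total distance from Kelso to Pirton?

Enumerating some paths:
Kelso–Brook–Varne–Pirton: 12+4+4 = 20
Kelso–Ravel–Quorn–Colne–Pirton: 12+3+9+6 = 30
Kelso–Ravel–Dunly–Pirton: 12+12+4 = 28
Cheapest is Kelso–Brook–Varne–Pirton at 20 km.

20 km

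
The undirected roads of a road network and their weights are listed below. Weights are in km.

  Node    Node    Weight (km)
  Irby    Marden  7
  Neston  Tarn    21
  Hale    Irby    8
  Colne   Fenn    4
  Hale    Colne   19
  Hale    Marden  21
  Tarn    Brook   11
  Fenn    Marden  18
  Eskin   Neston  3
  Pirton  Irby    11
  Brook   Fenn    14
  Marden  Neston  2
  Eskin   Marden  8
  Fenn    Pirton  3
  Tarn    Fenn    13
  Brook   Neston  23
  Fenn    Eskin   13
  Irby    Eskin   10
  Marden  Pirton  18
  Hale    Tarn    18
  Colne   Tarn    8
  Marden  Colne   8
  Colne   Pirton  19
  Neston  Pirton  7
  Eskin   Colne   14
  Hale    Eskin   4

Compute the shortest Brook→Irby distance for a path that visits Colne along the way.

33 km

Best Brook to Colne: Brook–Fenn–Colne costing 18
Shortest Colne→Irby: Colne–Marden–Irby = 15
Total via Colne: 18 + 15 = 33 km.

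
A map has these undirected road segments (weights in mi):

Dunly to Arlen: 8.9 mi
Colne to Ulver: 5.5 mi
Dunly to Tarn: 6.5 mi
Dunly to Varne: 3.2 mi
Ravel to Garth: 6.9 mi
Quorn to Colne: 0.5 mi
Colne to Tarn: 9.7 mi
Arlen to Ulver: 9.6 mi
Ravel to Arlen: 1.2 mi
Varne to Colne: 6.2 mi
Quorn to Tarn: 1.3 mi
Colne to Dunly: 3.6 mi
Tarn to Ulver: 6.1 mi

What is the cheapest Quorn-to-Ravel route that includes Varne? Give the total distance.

20 mi

Shortest Quorn→Varne: Quorn → Colne → Varne = 6.7
Best Varne to Ravel: Varne → Dunly → Arlen → Ravel costing 13.3
Total via Varne: 6.7 + 13.3 = 20 mi.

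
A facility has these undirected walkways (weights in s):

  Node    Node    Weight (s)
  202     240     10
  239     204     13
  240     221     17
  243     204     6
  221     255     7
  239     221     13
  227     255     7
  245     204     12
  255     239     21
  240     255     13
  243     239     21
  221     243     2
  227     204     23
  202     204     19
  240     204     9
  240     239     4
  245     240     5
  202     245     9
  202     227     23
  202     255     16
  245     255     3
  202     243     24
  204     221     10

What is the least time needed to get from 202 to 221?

19 s

Settle nodes by increasing distance from 202:
202: 0
245: 9  (via 202)
240: 10  (via 202)
255: 12  (via 245)
239: 14  (via 240)
227: 19  (via 255)
204: 19  (via 202)
221: 19  (via 255)
Shortest route: 202 → 245 → 255 → 221 = 19 s.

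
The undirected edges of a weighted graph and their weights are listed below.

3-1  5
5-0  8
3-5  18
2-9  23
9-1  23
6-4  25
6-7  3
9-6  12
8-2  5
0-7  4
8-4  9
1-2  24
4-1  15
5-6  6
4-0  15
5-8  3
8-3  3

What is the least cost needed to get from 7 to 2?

17

Settle nodes by increasing distance from 7:
7: 0
6: 3  (via 7)
0: 4  (via 7)
5: 9  (via 6)
8: 12  (via 5)
3: 15  (via 8)
9: 15  (via 6)
2: 17  (via 8)
Shortest route: 7 → 6 → 5 → 8 → 2 = 17.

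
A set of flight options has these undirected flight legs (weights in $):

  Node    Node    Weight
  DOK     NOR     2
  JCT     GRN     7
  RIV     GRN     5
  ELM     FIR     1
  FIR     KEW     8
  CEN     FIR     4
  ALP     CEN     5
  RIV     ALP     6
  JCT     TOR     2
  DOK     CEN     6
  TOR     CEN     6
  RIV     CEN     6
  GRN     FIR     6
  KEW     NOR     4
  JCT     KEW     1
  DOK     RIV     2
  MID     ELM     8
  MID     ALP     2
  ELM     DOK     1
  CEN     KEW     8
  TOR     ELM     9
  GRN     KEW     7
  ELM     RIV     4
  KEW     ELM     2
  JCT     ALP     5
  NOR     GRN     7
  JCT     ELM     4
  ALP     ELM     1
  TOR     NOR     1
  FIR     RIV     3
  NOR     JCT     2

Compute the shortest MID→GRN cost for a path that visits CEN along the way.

Shortest MID→CEN: MID–ALP–CEN = 7
Best CEN to GRN: CEN–FIR–GRN costing 10
Total via CEN: 7 + 10 = $17.

$17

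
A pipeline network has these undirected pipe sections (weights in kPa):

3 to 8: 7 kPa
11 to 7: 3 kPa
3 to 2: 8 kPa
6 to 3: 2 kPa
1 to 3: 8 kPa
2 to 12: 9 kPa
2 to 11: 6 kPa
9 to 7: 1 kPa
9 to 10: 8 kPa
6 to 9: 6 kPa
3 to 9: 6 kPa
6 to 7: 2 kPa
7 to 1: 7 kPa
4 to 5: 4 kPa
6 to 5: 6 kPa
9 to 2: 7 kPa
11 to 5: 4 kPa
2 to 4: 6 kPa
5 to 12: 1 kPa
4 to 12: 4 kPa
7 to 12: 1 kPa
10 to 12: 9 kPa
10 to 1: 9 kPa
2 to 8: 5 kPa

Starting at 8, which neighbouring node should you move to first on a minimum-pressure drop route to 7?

3

Enumerating some paths:
8 → 2 → 9 → 7: 5+7+1 = 13
8 → 3 → 6 → 7: 7+2+2 = 11
Cheapest is 8 → 3 → 6 → 7 at 11 kPa.
So from 8 the first move is to 3.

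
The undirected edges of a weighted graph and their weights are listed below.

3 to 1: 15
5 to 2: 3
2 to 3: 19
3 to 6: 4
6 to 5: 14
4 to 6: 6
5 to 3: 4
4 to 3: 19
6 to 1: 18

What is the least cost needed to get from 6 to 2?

Running Dijkstra from 6:
6: 0
3: 4  (via 6)
4: 6  (via 6)
5: 8  (via 3)
2: 11  (via 5)
Shortest route: 6 → 3 → 5 → 2 = 11.

11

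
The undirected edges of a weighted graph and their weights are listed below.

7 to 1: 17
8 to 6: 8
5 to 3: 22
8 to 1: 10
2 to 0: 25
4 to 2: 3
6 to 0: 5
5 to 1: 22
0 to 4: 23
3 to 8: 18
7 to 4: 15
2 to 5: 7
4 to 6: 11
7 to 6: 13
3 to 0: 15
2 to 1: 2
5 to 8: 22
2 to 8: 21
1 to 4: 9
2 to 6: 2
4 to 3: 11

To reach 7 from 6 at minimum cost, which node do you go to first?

Compare a few routes:
6 → 7: 13 = 13
6 → 2 → 4 → 7: 2+3+15 = 20
Cheapest is 6 → 7 at 13.
So from 6 the first move is to 7.

7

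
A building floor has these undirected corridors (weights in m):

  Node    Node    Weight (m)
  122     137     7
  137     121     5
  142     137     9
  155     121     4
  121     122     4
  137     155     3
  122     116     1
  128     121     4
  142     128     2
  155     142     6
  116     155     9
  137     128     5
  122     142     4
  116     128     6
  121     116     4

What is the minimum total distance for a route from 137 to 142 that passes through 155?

Best 137 to 155: 137 → 155 costing 3
Shortest 155→142: 155 → 142 = 6
Total via 155: 3 + 6 = 9 m.

9 m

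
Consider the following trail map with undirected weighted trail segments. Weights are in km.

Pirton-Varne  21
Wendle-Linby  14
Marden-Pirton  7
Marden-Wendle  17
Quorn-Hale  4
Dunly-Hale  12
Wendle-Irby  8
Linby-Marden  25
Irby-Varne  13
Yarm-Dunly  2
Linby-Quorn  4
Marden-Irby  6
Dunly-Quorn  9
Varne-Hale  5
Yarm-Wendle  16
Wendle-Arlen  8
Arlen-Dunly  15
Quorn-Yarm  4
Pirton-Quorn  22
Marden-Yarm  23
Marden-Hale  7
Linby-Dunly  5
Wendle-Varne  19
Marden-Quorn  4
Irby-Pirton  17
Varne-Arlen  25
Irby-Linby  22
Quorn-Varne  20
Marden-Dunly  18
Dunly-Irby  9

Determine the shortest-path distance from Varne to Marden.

Running Dijkstra from Varne:
Varne: 0
Hale: 5  (via Varne)
Quorn: 9  (via Hale)
Marden: 12  (via Hale)
Shortest route: Varne → Hale → Marden = 12 km.

12 km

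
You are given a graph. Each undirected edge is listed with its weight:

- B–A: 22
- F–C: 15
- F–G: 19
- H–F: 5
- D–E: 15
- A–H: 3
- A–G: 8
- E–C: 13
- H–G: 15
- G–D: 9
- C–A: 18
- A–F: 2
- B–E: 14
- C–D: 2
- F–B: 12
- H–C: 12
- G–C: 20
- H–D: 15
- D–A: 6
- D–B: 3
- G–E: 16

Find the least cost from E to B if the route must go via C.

18

Best E to C: E → C costing 13
Best C to B: C → D → B costing 5
Total via C: 13 + 5 = 18.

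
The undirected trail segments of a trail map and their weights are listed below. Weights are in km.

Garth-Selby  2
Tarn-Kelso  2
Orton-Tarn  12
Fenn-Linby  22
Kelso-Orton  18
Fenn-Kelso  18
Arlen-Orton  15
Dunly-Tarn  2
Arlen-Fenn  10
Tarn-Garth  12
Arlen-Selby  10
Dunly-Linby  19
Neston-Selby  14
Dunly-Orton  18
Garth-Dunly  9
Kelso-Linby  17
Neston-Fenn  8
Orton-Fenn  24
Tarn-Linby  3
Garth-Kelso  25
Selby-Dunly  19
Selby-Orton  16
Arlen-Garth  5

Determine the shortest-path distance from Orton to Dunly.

Shortest distances from Orton:
Orton: 0
Tarn: 12  (via Orton)
Dunly: 14  (via Tarn)
Shortest route: Orton → Tarn → Dunly = 14 km.

14 km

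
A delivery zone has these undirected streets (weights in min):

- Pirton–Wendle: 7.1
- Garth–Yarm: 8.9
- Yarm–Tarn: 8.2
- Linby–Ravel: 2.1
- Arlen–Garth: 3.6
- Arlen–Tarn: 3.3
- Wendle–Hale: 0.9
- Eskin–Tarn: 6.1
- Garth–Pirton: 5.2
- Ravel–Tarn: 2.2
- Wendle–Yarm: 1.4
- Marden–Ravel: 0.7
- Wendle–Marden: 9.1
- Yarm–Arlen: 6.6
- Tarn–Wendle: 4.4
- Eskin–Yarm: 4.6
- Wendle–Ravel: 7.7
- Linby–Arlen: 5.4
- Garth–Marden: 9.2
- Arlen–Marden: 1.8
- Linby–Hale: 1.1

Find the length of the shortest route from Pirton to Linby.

9.1 min

Candidate routes:
Pirton - Garth - Arlen - Marden - Ravel - Linby: 5.2+3.6+1.8+0.7+2.1 = 13.4
Pirton - Wendle - Hale - Linby: 7.1+0.9+1.1 = 9.1
Pirton - Garth - Arlen - Linby: 5.2+3.6+5.4 = 14.2
The minimum is 9.1 min via Pirton - Wendle - Hale - Linby.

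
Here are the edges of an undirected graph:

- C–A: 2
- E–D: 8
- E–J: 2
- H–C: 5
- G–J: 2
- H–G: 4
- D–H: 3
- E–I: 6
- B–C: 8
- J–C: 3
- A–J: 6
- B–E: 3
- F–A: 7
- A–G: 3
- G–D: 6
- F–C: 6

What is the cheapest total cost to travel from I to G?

Running Dijkstra from I:
I: 0
E: 6  (via I)
J: 8  (via E)
B: 9  (via E)
G: 10  (via J)
Shortest route: I–E–J–G = 10.

10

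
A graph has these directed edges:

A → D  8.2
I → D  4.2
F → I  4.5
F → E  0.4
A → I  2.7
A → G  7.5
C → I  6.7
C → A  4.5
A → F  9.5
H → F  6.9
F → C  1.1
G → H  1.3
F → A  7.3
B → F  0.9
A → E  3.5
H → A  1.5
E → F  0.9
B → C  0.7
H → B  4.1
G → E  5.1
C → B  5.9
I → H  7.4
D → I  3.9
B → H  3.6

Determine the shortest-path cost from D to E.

Enumerating some paths:
D → I → H → B → F → E: 3.9+7.4+4.1+0.9+0.4 = 16.7
D → I → H → A → E: 3.9+7.4+1.5+3.5 = 16.3
D → I → H → F → E: 3.9+7.4+6.9+0.4 = 18.6
The minimum is 16.3 via D → I → H → A → E.

16.3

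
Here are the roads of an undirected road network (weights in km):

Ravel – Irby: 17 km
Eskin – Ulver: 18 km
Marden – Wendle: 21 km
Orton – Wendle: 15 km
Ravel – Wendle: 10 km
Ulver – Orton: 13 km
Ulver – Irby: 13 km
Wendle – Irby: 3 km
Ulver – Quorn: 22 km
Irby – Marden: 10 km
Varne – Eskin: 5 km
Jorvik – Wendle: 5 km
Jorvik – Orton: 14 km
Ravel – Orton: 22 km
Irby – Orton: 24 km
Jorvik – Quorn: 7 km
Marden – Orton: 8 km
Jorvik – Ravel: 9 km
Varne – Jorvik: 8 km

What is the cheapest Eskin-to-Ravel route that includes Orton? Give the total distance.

49 km

Best Eskin to Orton: Eskin → Varne → Jorvik → Orton costing 27
Shortest Orton→Ravel: Orton → Ravel = 22
Total via Orton: 27 + 22 = 49 km.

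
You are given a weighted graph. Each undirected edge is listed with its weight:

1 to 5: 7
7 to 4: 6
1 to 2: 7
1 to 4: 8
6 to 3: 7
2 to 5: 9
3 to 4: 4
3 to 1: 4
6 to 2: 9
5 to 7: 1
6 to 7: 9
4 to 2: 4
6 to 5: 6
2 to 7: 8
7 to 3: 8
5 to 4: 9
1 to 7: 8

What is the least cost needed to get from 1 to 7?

Candidate routes:
1 → 3 → 4 → 7: 4+4+6 = 14
1 → 7: 8 = 8
1 → 3 → 7: 4+8 = 12
1 → 4 → 7: 8+6 = 14
Cheapest is 1 → 7 at 8.

8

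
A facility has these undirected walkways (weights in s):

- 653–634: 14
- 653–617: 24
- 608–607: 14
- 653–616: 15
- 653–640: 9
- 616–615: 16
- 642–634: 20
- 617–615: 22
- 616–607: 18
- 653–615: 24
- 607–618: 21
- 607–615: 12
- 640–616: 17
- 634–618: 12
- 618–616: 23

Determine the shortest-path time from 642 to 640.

Enumerating some paths:
642–634–618–616–640: 20+12+23+17 = 72
642–634–653–640: 20+14+9 = 43
642–634–653–616–640: 20+14+15+17 = 66
The minimum is 43 s via 642–634–653–640.

43 s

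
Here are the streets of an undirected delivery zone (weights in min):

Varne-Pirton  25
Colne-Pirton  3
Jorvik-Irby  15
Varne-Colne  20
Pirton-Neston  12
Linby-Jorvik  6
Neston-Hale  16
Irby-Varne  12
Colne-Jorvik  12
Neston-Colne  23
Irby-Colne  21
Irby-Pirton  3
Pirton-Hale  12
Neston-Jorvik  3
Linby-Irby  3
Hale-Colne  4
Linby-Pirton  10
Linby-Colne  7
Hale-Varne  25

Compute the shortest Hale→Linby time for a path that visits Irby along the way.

Best Hale to Irby: Hale → Colne → Pirton → Irby costing 10
Shortest Irby→Linby: Irby → Linby = 3
Total via Irby: 10 + 3 = 13 min.

13 min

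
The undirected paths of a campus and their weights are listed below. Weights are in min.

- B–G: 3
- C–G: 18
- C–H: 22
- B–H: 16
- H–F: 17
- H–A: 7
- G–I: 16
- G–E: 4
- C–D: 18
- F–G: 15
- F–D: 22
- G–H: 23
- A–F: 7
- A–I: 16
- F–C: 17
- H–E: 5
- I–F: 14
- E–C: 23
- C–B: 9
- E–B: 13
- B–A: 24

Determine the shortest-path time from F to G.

15 min

Enumerating some paths:
F–A–H–E–G: 7+7+5+4 = 23
F–G: 15 = 15
F–H–E–G: 17+5+4 = 26
The minimum is 15 min via F–G.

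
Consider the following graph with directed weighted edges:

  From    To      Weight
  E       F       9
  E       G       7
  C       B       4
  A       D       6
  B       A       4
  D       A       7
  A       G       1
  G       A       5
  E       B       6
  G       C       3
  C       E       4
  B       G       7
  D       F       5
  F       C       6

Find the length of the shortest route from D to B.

Running Dijkstra from D:
D: 0
F: 5  (via D)
A: 7  (via D)
G: 8  (via A)
C: 11  (via F)
B: 15  (via C)
Shortest route: D–F–C–B = 15.

15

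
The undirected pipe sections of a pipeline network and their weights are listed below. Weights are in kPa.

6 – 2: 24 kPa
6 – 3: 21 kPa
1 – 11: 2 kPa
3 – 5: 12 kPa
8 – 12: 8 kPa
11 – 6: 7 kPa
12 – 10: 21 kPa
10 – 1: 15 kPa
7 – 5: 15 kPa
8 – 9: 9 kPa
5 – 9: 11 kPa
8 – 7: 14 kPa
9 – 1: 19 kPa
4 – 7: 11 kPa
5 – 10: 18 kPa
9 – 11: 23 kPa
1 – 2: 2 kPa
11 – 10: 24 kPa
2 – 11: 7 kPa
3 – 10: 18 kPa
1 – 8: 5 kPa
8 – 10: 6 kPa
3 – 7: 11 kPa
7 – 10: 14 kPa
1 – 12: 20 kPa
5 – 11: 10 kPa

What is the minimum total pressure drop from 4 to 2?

Settle nodes by increasing distance from 4:
4: 0
7: 11  (via 4)
3: 22  (via 7)
8: 25  (via 7)
10: 25  (via 7)
5: 26  (via 7)
1: 30  (via 8)
2: 32  (via 1)
Shortest route: 4 → 7 → 8 → 1 → 2 = 32 kPa.

32 kPa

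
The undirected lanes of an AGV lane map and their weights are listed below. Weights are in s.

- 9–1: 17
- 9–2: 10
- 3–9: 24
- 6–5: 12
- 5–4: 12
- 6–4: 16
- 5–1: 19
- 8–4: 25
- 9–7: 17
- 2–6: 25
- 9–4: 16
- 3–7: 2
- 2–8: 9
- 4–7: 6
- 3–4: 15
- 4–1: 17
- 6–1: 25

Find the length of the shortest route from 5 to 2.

Shortest distances from 5:
5: 0
4: 12  (via 5)
6: 12  (via 5)
7: 18  (via 4)
1: 19  (via 5)
3: 20  (via 7)
9: 28  (via 4)
2: 37  (via 6)
Shortest route: 5–6–2 = 37 s.

37 s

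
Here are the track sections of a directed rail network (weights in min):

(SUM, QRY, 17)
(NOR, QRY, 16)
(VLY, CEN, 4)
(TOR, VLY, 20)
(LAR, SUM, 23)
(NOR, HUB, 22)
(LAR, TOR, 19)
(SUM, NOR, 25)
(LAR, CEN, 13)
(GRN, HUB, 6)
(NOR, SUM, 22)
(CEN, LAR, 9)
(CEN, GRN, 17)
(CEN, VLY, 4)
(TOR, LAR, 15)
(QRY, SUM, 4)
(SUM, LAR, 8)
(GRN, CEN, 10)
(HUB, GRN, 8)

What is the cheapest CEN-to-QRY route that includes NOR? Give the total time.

Best CEN to NOR: CEN–LAR–SUM–NOR costing 57
Best NOR to QRY: NOR–QRY costing 16
Total via NOR: 57 + 16 = 73 min.

73 min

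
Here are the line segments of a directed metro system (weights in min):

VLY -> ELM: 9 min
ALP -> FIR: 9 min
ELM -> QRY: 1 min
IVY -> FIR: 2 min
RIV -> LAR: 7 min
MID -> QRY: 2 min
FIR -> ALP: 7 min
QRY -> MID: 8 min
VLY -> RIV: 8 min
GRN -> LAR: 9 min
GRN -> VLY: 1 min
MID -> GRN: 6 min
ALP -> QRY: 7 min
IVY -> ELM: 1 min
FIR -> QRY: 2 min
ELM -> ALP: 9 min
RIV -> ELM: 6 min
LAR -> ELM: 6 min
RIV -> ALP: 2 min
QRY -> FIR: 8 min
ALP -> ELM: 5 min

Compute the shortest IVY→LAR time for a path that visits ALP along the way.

38 min

Best IVY to ALP: IVY–FIR–ALP costing 9
Shortest ALP→LAR: ALP–ELM–QRY–MID–GRN–LAR = 29
Total via ALP: 9 + 29 = 38 min.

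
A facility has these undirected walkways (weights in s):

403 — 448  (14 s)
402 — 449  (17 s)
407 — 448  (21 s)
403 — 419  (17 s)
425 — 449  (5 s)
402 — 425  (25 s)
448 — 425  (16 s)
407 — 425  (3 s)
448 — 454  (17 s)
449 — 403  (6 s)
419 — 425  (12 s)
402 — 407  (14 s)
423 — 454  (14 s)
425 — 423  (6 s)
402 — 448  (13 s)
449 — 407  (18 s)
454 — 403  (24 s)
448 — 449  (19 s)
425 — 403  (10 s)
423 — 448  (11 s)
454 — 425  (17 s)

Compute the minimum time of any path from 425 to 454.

17 s

Candidate routes:
425–423–454: 6+14 = 20
425–454: 17 = 17
Cheapest is 425–454 at 17 s.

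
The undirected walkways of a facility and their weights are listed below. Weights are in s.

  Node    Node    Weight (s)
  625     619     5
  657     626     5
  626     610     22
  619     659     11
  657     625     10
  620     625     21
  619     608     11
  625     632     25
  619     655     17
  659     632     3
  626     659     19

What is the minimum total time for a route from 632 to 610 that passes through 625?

56 s

Best 632 to 625: 632 → 659 → 619 → 625 costing 19
Best 625 to 610: 625 → 657 → 626 → 610 costing 37
Total via 625: 19 + 37 = 56 s.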